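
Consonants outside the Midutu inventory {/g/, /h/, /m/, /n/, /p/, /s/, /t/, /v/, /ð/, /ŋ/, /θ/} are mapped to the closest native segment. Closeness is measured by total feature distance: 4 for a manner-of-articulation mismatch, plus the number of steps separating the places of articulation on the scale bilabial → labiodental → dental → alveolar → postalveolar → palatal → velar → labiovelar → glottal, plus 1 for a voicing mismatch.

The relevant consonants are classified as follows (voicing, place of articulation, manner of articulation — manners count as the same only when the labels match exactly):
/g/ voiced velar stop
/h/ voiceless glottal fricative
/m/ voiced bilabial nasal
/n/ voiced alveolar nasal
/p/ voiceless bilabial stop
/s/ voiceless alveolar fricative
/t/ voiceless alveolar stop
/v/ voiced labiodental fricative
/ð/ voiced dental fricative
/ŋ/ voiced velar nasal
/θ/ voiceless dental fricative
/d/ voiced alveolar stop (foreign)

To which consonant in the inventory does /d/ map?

/t/ is closest: same manner (stop), place distance 0 (alveolar→alveolar), voicing differs (+1); total 1. Next closest is /g/ at distance 3.

t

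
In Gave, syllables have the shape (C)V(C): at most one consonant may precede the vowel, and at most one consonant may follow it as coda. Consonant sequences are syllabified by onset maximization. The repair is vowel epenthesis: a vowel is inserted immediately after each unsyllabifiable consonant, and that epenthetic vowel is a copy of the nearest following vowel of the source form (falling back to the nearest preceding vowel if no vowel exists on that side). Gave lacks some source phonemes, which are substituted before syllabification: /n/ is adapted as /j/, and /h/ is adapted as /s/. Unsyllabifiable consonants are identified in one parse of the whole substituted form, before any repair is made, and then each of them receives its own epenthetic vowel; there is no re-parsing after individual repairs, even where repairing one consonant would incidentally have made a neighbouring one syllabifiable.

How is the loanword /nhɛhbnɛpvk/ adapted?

jɛsɛsbɛjɛpvɛkɛ

Substitution: /n/ → /j/, /h/ → /s/, giving /jsɛsbjɛpvk/.
Under (C)V(C), the unsyllabifiable consonants are /j/, /b/, /v/, /k/ (at most one coda consonant is licensed; onsets are limited to one consonant).
Inserting the epenthetic vowel yields /j/ → /jɛ/, /b/ → /bɛ/, /v/ → /vɛ/, /k/ → /kɛ/.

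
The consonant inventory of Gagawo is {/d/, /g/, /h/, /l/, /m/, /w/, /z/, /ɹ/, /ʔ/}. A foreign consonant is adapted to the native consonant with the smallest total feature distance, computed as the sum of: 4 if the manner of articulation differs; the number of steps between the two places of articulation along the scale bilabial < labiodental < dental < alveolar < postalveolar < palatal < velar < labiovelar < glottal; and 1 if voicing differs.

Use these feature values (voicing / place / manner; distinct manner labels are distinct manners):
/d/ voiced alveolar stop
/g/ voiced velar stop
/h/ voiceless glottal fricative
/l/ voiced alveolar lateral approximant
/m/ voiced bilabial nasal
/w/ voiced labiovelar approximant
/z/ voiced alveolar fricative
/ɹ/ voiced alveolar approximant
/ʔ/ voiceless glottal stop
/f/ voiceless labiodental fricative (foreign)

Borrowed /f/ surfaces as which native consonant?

z

/z/ is closest: same manner (fricative), place distance 2 (labiodental→alveolar), voicing differs (+1); total 3. Next closest is /m/ at distance 6.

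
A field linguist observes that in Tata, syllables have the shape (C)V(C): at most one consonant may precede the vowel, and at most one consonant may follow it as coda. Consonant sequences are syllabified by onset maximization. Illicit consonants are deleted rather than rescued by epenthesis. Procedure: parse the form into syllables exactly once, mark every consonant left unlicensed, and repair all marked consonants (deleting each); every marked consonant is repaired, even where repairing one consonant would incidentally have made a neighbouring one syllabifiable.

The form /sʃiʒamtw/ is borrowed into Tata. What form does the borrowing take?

ʃiʒam

Syllabifying with onset maximization leaves /s/, /t/, /w/ stranded (at most one coda consonant is licensed; onsets are limited to one consonant).
Deletion applies to /s/, /t/, /w/.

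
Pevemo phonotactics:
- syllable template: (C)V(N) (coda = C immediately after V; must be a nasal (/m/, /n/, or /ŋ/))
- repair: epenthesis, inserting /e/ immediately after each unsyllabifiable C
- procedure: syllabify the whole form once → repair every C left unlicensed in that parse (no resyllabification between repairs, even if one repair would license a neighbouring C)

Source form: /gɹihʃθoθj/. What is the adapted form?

Under (C)V(N), the unsyllabifiable consonants are /g/, /h/, /ʃ/, /θ/, /j/ (only a nasal (/m/, /n/, or /ŋ/) is licensed in coda position; onsets are limited to one consonant).
Each unlicensed consonant becomes the onset of a new syllable: /g/ → /ge/, /h/ → /he/, /ʃ/ → /ʃe/, /θ/ → /θe/, /j/ → /je/.

geɹiheʃeθoθeje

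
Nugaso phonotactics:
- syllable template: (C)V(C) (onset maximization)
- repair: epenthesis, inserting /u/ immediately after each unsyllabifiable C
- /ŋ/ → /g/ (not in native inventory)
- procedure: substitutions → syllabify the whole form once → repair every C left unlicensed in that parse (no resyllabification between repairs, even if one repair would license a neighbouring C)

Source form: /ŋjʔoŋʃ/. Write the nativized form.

Substitution: /ŋ/ → /g/, giving /gjʔogʃ/.
The consonants /g/, /j/, /ʃ/ cannot be parsed into a legal (C)V(C) syllable (at most one coda consonant is licensed; onsets are limited to one consonant).
Epenthesis after each stranded consonant: /g/ → /gu/, /j/ → /ju/, /ʃ/ → /ʃu/.

gujuʔogʃu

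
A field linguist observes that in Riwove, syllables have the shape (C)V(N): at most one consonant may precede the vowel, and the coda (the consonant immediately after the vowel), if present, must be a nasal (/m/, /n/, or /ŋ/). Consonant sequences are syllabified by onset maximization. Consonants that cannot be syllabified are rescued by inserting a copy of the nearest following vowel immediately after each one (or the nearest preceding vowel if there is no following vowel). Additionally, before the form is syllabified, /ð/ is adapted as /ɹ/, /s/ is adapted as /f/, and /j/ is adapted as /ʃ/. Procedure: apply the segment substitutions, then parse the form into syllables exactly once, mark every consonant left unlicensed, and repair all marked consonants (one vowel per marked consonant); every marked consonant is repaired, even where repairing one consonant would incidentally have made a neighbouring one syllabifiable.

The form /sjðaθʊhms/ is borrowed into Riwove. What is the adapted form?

Substitution: /s/ → /f/, /j/ → /ʃ/, /ð/ → /ɹ/, giving /fʃɹaθʊhmf/.
The consonants /f/, /ʃ/, /h/, /m/, /f/ cannot be parsed into a legal (C)V(N) syllable (only a nasal (/m/, /n/, or /ŋ/) is licensed in coda position; onsets are limited to one consonant).
Epenthesis after each stranded consonant: /f/ → /fa/, /ʃ/ → /ʃa/, /h/ → /hʊ/, /m/ → /mʊ/, /f/ → /fʊ/.

faʃaɹaθʊhʊmʊfʊ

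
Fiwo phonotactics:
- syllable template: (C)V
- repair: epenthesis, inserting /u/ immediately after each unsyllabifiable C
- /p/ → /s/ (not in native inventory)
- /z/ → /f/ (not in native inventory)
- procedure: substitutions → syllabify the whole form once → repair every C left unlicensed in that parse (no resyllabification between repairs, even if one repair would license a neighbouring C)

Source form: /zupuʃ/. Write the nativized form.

Substitution: /z/ → /f/, /p/ → /s/, giving /fusuʃ/.
The consonants /ʃ/ cannot be parsed into a legal (C)V syllable (no codas are permitted; onsets are limited to one consonant).
Inserting the epenthetic vowel yields /ʃ/ → /ʃu/.

fusuʃu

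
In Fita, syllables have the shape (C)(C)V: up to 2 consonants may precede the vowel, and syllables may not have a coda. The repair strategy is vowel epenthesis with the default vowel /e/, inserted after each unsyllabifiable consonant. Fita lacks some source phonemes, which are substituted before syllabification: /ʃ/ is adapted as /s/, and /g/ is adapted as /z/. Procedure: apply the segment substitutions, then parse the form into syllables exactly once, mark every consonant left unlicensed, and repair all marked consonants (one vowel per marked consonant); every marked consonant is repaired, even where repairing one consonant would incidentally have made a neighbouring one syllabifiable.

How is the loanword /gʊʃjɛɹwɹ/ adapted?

zʊsjɛɹeweɹe

Substitution: /g/ → /z/, /ʃ/ → /s/, giving /zʊsjɛɹwɹ/.
The consonants /ɹ/, /w/, /ɹ/ cannot be parsed into a legal (C)(C)V syllable (no codas are permitted; onsets may contain at most 2 consonants).
Epenthesis after each stranded consonant: /ɹ/ → /ɹe/, /w/ → /we/, /ɹ/ → /ɹe/.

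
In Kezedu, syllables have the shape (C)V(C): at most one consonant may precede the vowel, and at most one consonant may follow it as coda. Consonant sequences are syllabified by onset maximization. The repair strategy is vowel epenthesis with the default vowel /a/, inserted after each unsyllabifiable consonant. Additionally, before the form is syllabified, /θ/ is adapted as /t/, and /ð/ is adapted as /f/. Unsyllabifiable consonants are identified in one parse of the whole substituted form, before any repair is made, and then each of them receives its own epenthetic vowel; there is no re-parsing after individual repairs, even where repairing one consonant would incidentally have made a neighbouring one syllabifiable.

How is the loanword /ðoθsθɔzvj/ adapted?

Substitution: /ð/ → /f/, /θ/ → /t/, giving /fotstɔzvj/.
Under (C)V(C), the unsyllabifiable consonants are /s/, /v/, /j/ (at most one coda consonant is licensed; onsets are limited to one consonant).
Each unlicensed consonant becomes the onset of a new syllable: /s/ → /sa/, /v/ → /va/, /j/ → /ja/.

fotsatɔzvaja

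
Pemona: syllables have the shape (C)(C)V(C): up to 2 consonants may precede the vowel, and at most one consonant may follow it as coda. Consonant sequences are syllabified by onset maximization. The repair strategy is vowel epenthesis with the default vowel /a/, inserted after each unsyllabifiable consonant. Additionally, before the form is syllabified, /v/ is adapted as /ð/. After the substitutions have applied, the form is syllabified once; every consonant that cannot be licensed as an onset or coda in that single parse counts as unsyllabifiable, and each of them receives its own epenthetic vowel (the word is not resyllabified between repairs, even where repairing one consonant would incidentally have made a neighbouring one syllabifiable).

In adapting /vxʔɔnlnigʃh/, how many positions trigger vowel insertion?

After substitution the input is /ðxʔɔnlnigʃh/.
The unsyllabifiable consonants are /ð/, /ʃ/, /h/; each receives one epenthetic vowel.

3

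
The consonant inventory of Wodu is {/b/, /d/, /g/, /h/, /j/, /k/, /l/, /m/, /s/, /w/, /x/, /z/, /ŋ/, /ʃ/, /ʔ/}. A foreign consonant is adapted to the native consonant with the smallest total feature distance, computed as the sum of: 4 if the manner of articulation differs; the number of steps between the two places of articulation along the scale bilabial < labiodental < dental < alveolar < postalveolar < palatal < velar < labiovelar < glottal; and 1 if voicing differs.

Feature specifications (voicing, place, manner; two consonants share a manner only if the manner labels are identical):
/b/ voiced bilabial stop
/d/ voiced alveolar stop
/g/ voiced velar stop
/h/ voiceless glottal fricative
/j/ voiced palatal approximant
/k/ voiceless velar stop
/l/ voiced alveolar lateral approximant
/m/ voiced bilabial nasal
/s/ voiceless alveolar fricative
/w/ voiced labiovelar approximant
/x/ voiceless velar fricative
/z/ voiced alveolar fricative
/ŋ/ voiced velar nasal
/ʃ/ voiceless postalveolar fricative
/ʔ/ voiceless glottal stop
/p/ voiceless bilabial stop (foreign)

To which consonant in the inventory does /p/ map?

/b/ is closest: same manner (stop), place distance 0 (bilabial→bilabial), voicing differs (+1); total 1. Next closest is /d/ at distance 4.

b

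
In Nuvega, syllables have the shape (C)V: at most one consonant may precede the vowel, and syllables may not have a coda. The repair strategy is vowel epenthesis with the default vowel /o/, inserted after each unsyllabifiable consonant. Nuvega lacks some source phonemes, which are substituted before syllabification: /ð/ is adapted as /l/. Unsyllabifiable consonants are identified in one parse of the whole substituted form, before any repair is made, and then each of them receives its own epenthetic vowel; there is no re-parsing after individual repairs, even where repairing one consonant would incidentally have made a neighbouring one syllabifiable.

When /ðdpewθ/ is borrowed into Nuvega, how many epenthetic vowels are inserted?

4

After substitution the input is /ldpewθ/.
The unsyllabifiable consonants are /l/, /d/, /w/, /θ/; each receives one epenthetic vowel.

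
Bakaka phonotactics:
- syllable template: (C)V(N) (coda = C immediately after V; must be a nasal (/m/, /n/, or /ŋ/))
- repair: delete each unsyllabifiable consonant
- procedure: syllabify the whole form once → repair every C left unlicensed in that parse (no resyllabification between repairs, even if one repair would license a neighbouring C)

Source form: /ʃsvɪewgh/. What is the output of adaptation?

Syllabifying with onset maximization leaves /ʃ/, /s/, /w/, /g/, /h/ stranded (only a nasal (/m/, /n/, or /ŋ/) is licensed in coda position; onsets are limited to one consonant).
Deleting the stranded consonants removes /ʃ/, /s/, /w/, /g/, /h/.

vɪe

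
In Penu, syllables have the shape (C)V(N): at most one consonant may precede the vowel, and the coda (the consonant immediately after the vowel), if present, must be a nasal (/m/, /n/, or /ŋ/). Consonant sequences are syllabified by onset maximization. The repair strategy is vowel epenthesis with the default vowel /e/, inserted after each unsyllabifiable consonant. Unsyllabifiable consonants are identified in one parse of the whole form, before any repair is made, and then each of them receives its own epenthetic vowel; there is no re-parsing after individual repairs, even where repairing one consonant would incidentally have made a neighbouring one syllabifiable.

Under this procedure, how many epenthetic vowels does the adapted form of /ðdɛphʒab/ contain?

4

The unsyllabifiable consonants are /ð/, /p/, /h/, /b/; each receives one epenthetic vowel.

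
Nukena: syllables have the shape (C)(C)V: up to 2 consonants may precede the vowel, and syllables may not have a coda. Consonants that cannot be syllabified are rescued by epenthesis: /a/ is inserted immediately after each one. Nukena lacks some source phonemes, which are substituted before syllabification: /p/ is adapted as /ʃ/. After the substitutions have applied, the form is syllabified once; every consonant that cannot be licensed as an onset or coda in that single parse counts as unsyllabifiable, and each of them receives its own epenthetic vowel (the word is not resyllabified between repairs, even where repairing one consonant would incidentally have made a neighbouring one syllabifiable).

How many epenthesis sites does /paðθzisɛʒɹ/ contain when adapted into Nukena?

After substitution the input is /ʃaðθzisɛʒɹ/.
The unsyllabifiable consonants are /ð/, /ʒ/, /ɹ/; each receives one epenthetic vowel.

3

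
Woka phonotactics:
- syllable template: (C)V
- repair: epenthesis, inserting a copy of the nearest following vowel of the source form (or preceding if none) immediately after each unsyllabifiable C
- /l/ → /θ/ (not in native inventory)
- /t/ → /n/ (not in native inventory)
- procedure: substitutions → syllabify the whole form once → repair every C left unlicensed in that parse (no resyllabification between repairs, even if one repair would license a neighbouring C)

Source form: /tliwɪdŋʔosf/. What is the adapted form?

niθiwɪdoŋoʔosofo

Substitution: /t/ → /n/, /l/ → /θ/, giving /nθiwɪdŋʔosf/.
Syllabifying with onset maximization leaves /n/, /d/, /ŋ/, /s/, /f/ stranded (no codas are permitted; onsets are limited to one consonant).
Each unlicensed consonant becomes the onset of a new syllable: /n/ → /ni/, /d/ → /do/, /ŋ/ → /ŋo/, /s/ → /so/, /f/ → /fo/.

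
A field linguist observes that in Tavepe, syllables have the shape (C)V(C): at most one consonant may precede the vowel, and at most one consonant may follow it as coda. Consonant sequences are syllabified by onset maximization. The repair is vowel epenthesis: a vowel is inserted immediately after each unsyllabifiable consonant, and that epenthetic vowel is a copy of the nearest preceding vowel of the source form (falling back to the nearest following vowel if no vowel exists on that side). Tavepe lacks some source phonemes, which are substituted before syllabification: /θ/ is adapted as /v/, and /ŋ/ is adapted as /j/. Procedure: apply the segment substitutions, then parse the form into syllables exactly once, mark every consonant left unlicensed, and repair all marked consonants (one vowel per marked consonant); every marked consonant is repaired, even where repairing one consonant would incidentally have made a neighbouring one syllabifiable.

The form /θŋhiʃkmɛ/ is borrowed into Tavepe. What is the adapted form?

vijihiʃkimɛ

Substitution: /θ/ → /v/, /ŋ/ → /j/, giving /vjhiʃkmɛ/.
Under (C)V(C), the unsyllabifiable consonants are /v/, /j/, /k/ (at most one coda consonant is licensed; onsets are limited to one consonant).
Inserting the epenthetic vowel yields /v/ → /vi/, /j/ → /ji/, /k/ → /ki/.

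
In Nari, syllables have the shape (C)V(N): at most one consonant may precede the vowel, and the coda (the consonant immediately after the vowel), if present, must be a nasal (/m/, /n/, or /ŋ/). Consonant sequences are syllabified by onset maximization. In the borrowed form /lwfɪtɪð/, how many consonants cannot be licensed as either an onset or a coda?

3

Under (C)V(N), the unsyllabifiable consonants are /l/, /w/, /ð/ (only a nasal (/m/, /n/, or /ŋ/) is licensed in coda position; onsets are limited to one consonant).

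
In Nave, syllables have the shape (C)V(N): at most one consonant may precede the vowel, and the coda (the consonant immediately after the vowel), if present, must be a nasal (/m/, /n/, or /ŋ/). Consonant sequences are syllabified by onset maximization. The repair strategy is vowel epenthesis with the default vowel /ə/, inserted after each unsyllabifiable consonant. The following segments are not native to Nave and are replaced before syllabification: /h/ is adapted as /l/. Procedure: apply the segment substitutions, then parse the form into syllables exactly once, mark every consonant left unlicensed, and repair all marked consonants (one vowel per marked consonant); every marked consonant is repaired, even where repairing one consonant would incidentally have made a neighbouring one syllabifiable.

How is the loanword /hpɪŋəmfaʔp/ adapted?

ləpɪŋəmfaʔəpə

Substitution: /h/ → /l/, giving /lpɪŋəmfaʔp/.
Syllabifying with onset maximization leaves /l/, /ʔ/, /p/ stranded (only a nasal (/m/, /n/, or /ŋ/) is licensed in coda position; onsets are limited to one consonant).
Epenthesis after each stranded consonant: /l/ → /lə/, /ʔ/ → /ʔə/, /p/ → /pə/.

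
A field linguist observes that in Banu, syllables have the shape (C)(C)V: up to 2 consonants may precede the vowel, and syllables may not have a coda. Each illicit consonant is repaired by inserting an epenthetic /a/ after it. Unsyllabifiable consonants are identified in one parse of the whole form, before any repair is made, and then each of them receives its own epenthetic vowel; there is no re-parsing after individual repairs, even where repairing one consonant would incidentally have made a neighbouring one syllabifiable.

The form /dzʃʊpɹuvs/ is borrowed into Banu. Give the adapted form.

The consonants /d/, /v/, /s/ cannot be parsed into a legal (C)(C)V syllable (no codas are permitted; onsets may contain at most 2 consonants).
Epenthesis after each stranded consonant: /d/ → /da/, /v/ → /va/, /s/ → /sa/.

dazʃʊpɹuvasa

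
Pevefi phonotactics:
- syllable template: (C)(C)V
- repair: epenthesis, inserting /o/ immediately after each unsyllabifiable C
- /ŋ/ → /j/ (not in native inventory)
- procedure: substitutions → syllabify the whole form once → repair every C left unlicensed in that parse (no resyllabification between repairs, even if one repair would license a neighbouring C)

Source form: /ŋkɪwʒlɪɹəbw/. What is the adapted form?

jkɪwoʒlɪɹəbowo

Substitution: /ŋ/ → /j/, giving /jkɪwʒlɪɹəbw/.
Under (C)(C)V, the unsyllabifiable consonants are /w/, /b/, /w/ (no codas are permitted; onsets may contain at most 2 consonants).
Each unlicensed consonant becomes the onset of a new syllable: /w/ → /wo/, /b/ → /bo/, /w/ → /wo/.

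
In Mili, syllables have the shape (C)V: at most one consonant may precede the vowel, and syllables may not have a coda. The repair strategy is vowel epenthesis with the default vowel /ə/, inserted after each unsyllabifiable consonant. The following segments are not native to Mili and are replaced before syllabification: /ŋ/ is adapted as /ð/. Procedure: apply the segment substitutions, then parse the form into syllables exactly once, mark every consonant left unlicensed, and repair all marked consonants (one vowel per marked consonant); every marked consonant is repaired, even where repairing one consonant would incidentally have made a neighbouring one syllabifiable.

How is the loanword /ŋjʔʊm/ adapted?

ðəjəʔʊmə

Substitution: /ŋ/ → /ð/, giving /ðjʔʊm/.
The consonants /ð/, /j/, /m/ cannot be parsed into a legal (C)V syllable (no codas are permitted; onsets are limited to one consonant).
Epenthesis after each stranded consonant: /ð/ → /ðə/, /j/ → /jə/, /m/ → /mə/.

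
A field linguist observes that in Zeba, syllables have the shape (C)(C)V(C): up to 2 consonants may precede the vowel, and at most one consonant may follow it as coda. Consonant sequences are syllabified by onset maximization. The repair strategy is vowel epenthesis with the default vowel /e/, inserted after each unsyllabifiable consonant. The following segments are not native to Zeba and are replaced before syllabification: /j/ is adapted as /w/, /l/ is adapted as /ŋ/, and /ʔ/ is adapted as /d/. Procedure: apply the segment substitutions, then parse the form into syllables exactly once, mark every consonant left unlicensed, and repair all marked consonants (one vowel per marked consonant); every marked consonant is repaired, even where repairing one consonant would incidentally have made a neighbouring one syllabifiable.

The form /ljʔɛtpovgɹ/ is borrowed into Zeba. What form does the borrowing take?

ŋewdɛtpovgeɹe

Substitution: /l/ → /ŋ/, /j/ → /w/, /ʔ/ → /d/, giving /ŋwdɛtpovgɹ/.
The consonants /ŋ/, /g/, /ɹ/ cannot be parsed into a legal (C)(C)V(C) syllable (at most one coda consonant is licensed; onsets may contain at most 2 consonants).
Each unlicensed consonant becomes the onset of a new syllable: /ŋ/ → /ŋe/, /g/ → /ge/, /ɹ/ → /ɹe/.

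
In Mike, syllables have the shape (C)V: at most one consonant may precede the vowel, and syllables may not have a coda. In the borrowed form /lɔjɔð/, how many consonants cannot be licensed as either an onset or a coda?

Under (C)V, the unsyllabifiable consonants are /ð/ (no codas are permitted; onsets are limited to one consonant).

1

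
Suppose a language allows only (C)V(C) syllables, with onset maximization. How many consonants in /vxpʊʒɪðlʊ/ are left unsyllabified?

2

The consonants /v/, /x/ cannot be parsed into a legal (C)V(C) syllable (at most one coda consonant is licensed; onsets are limited to one consonant).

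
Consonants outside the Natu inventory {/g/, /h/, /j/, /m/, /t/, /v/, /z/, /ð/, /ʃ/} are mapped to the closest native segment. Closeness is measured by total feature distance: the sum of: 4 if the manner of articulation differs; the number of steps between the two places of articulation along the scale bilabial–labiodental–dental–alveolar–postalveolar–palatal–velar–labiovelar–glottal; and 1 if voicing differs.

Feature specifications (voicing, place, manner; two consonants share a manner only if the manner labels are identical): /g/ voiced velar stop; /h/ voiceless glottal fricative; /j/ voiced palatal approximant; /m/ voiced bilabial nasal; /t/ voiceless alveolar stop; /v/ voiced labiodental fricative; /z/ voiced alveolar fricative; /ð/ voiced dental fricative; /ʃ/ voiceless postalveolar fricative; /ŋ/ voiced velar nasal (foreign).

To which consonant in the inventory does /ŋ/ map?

/g/ is closest: manner differs (nasal→stop, +4), place distance 0 (velar→velar), same voicing; total 4. Next closest is /j/ at distance 5.

g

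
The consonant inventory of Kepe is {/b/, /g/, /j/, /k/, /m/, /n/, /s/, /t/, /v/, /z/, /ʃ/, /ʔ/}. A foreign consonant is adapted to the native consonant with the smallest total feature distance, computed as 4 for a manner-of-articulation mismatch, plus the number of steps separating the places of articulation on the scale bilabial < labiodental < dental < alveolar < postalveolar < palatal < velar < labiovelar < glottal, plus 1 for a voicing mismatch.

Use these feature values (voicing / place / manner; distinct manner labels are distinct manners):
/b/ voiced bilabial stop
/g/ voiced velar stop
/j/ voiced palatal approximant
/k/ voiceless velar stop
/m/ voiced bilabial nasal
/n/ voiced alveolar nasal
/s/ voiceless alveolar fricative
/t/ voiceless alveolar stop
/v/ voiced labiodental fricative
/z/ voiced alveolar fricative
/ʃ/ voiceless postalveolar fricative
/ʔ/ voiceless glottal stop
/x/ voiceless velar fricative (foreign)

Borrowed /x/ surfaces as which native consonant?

ʃ

/ʃ/ is closest: same manner (fricative), place distance 2 (velar→postalveolar), same voicing; total 2. Next closest is /s/ at distance 3.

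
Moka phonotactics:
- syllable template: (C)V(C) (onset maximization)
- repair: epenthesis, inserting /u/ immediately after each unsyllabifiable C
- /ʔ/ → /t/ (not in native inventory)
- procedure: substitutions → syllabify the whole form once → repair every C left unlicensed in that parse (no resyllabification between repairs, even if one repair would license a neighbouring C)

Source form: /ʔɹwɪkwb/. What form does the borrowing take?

tuɹuwɪkwubu

Substitution: /ʔ/ → /t/, giving /tɹwɪkwb/.
Under (C)V(C), the unsyllabifiable consonants are /t/, /ɹ/, /w/, /b/ (at most one coda consonant is licensed; onsets are limited to one consonant).
Each unlicensed consonant becomes the onset of a new syllable: /t/ → /tu/, /ɹ/ → /ɹu/, /w/ → /wu/, /b/ → /bu/.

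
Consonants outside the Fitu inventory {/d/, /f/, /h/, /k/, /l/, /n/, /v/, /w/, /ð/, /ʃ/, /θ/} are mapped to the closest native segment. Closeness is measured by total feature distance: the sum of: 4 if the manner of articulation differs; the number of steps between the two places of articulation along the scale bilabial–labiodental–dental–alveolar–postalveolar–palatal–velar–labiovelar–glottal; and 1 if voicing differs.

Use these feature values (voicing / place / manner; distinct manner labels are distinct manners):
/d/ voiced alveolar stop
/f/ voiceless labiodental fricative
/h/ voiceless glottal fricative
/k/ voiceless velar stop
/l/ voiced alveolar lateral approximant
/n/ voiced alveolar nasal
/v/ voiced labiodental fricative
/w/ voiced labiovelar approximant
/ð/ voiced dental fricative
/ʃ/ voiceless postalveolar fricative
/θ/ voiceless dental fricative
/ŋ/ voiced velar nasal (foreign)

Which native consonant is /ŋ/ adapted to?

/n/ is closest: same manner (nasal), place distance 3 (velar→alveolar), same voicing; total 3. Next closest is /k/ at distance 5.

n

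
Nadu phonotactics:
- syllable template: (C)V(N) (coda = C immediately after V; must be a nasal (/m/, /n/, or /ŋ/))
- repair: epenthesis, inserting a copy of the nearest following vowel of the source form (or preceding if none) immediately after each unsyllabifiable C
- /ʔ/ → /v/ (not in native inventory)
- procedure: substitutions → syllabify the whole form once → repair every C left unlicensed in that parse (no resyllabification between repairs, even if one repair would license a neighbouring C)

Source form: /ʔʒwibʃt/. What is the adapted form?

Substitution: /ʔ/ → /v/, giving /vʒwibʃt/.
Syllabifying with onset maximization leaves /v/, /ʒ/, /b/, /ʃ/, /t/ stranded (only a nasal (/m/, /n/, or /ŋ/) is licensed in coda position; onsets are limited to one consonant).
Epenthesis after each stranded consonant: /v/ → /vi/, /ʒ/ → /ʒi/, /b/ → /bi/, /ʃ/ → /ʃi/, /t/ → /ti/.

viʒiwibiʃiti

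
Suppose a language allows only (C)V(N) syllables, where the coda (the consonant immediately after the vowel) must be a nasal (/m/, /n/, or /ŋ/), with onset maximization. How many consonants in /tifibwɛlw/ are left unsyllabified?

Syllabifying with onset maximization leaves /b/, /l/, /w/ stranded (only a nasal (/m/, /n/, or /ŋ/) is licensed in coda position; onsets are limited to one consonant).

3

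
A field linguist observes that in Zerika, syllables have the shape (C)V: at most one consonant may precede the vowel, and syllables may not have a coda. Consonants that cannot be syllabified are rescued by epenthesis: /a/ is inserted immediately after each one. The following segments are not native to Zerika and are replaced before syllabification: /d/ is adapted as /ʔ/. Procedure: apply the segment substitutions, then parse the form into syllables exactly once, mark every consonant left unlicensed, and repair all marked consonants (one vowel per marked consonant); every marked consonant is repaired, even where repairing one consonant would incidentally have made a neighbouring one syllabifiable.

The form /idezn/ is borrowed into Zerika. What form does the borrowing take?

Substitution: /d/ → /ʔ/, giving /iʔezn/.
Syllabifying with onset maximization leaves /z/, /n/ stranded (no codas are permitted; onsets are limited to one consonant).
Epenthesis after each stranded consonant: /z/ → /za/, /n/ → /na/.

iʔezana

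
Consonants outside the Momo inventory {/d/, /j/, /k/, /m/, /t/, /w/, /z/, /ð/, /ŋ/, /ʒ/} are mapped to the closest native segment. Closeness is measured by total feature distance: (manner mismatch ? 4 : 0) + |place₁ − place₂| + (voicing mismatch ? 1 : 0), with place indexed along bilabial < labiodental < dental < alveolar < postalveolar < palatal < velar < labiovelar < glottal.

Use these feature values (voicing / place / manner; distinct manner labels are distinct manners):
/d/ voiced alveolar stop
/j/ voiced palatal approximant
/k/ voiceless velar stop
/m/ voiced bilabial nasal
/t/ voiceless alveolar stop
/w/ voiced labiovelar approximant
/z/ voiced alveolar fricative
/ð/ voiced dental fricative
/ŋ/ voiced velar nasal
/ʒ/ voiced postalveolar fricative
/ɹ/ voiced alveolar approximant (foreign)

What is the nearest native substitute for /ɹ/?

j

/j/ is closest: same manner (approximant), place distance 2 (alveolar→palatal), same voicing; total 2. Next closest is /d/ at distance 4.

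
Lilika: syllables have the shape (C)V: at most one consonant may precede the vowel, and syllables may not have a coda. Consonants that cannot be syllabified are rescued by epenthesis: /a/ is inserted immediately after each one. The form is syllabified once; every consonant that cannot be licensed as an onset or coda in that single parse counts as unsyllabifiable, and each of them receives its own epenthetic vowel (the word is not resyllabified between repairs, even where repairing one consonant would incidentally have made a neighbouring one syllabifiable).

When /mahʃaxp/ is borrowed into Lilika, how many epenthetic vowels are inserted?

The unsyllabifiable consonants are /h/, /x/, /p/; each receives one epenthetic vowel.

3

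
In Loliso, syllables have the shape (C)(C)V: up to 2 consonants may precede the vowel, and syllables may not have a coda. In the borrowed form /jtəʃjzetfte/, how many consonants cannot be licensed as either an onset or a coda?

2

Under (C)(C)V, the unsyllabifiable consonants are /ʃ/, /t/ (no codas are permitted; onsets may contain at most 2 consonants).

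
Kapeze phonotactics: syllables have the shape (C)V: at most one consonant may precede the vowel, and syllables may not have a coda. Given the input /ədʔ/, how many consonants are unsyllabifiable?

The consonants /d/, /ʔ/ cannot be parsed into a legal (C)V syllable (no codas are permitted; onsets are limited to one consonant).

2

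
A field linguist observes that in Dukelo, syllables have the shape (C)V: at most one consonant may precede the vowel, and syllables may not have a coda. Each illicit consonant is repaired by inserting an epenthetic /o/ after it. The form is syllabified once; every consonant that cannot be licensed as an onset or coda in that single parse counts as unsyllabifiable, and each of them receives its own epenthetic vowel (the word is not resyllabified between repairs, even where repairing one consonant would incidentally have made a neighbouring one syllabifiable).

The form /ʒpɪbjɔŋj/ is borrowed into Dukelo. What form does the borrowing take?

Under (C)V, the unsyllabifiable consonants are /ʒ/, /b/, /ŋ/, /j/ (no codas are permitted; onsets are limited to one consonant).
Inserting the epenthetic vowel yields /ʒ/ → /ʒo/, /b/ → /bo/, /ŋ/ → /ŋo/, /j/ → /jo/.

ʒopɪbojɔŋojo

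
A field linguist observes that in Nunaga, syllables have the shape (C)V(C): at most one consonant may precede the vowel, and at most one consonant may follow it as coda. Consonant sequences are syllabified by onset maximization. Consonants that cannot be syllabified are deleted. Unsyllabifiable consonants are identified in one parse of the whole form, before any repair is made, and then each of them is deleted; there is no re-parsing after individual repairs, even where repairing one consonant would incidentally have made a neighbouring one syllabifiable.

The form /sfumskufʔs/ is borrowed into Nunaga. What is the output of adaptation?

Syllabifying with onset maximization leaves /s/, /s/, /ʔ/, /s/ stranded (at most one coda consonant is licensed; onsets are limited to one consonant).
Each unlicensed consonant is deleted: /s/, /s/, /ʔ/, /s/.

fumkuf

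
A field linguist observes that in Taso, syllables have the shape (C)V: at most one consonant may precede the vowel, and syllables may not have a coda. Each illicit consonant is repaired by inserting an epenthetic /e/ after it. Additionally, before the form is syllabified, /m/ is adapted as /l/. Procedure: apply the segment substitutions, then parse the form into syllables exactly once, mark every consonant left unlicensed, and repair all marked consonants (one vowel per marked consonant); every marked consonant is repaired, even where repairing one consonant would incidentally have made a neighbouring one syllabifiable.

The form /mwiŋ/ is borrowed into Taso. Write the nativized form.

lewiŋe

Substitution: /m/ → /l/, giving /lwiŋ/.
Syllabifying with onset maximization leaves /l/, /ŋ/ stranded (no codas are permitted; onsets are limited to one consonant).
Epenthesis after each stranded consonant: /l/ → /le/, /ŋ/ → /ŋe/.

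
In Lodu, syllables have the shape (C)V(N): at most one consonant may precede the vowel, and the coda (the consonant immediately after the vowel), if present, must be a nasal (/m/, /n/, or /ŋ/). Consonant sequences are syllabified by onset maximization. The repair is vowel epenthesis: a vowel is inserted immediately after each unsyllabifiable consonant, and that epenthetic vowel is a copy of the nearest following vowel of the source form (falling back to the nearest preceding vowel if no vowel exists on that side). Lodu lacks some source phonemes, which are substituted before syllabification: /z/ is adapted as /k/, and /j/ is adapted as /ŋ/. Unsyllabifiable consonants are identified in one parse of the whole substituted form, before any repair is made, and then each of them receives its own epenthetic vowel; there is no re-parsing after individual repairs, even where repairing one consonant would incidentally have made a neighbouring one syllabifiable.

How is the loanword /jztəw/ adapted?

Substitution: /j/ → /ŋ/, /z/ → /k/, giving /ŋktəw/.
Under (C)V(N), the unsyllabifiable consonants are /ŋ/, /k/, /w/ (only a nasal (/m/, /n/, or /ŋ/) is licensed in coda position; onsets are limited to one consonant).
Inserting the epenthetic vowel yields /ŋ/ → /ŋə/, /k/ → /kə/, /w/ → /wə/.

ŋəkətəwə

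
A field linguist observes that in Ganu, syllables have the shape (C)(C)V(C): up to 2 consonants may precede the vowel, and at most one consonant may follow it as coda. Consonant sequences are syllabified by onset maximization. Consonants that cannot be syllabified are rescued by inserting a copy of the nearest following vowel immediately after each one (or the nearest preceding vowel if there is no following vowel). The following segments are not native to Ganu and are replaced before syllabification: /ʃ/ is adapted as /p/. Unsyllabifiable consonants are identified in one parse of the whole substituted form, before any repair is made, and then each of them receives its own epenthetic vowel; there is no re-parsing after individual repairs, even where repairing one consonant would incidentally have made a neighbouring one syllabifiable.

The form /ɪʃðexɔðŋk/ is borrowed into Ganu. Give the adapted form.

Substitution: /ʃ/ → /p/, giving /ɪpðexɔðŋk/.
The consonants /ŋ/, /k/ cannot be parsed into a legal (C)(C)V(C) syllable (at most one coda consonant is licensed; onsets may contain at most 2 consonants).
Each unlicensed consonant becomes the onset of a new syllable: /ŋ/ → /ŋɔ/, /k/ → /kɔ/.

ɪpðexɔðŋɔkɔ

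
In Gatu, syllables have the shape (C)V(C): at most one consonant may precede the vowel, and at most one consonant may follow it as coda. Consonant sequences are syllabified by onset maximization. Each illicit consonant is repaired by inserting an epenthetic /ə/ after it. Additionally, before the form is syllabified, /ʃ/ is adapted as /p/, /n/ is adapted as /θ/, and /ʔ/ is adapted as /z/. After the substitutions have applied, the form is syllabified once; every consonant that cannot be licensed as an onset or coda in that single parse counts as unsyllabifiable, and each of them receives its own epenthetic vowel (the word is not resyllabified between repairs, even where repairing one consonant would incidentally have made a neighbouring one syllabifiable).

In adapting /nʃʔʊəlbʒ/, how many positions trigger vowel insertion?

After substitution the input is /θpzʊəlbʒ/.
The unsyllabifiable consonants are /θ/, /p/, /b/, /ʒ/; each receives one epenthetic vowel.

4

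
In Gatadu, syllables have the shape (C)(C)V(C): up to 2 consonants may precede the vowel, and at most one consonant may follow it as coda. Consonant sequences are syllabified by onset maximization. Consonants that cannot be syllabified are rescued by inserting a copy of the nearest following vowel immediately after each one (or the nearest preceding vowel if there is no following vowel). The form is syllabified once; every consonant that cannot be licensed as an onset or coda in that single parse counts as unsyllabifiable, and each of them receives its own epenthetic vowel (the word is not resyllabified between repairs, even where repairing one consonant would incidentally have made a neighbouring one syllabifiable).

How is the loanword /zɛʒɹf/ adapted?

zɛʒɹɛfɛ

Syllabifying with onset maximization leaves /ɹ/, /f/ stranded (at most one coda consonant is licensed; onsets may contain at most 2 consonants).
Inserting the epenthetic vowel yields /ɹ/ → /ɹɛ/, /f/ → /fɛ/.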